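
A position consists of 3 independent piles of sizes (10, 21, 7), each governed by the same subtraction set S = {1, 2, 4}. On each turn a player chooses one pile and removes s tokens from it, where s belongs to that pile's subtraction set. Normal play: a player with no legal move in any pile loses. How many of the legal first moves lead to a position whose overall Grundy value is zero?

0

All piles use S = {1, 2, 4}:
G(0) = 0
G(1) = mex{0} = 1
G(2) = mex{1,0} = 2
G(3) = mex{2,1} = 0
G(4) = mex{0,2,0} = 1
G(5) = mex{1,0,1} = 2
G(6) = mex{2,1,2} = 0
G(7) = mex{0,2,0} = 1
G(8) = mex{1,0,1} = 2
G(9) = mex{2,1,2} = 0
G(10) = mex{0,2,0} = 1
G(11) = mex{1,0,1} = 2
G(12) = mex{2,1,2} = 0
G(13) = mex{0,2,0} = 1
G(14) = mex{1,0,1} = 2
G(15) = mex{2,1,2} = 0
G(16) = mex{0,2,0} = 1
G(17) = mex{1,0,1} = 2
G(18) = mex{2,1,2} = 0
G(19) = mex{0,2,0} = 1
G(20) = mex{1,0,1} = 2
G(21) = mex{2,1,2} = 0
Pile A: G(10) = 1.
Pile B: G(21) = 0.
Pile C: G(7) = 1.
Combined Grundy value = 1 ⊕ 0 ⊕ 1 = 0.
A winning move leaves total XOR = 0, i.e. changes one component's Grundy value g to g ⊕ X where X is the current total.
Pile A: target g' = 1⊕0 = 1, but every legal move changes the Grundy value (mex property), so 0 moves.
Pile B: target g' = 0⊕0 = 0, but every legal move changes the Grundy value (mex property), so 0 moves.
Pile C: target g' = 1⊕0 = 1, but every legal move changes the Grundy value (mex property), so 0 moves.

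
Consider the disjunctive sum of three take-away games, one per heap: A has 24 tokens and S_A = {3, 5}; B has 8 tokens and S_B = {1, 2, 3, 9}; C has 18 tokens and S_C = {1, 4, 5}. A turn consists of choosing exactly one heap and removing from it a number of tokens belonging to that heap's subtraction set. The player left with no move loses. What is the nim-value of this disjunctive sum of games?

0

Heap A, S = {3, 5}:
G(0) = 0
G(1) = mex{} = 0
G(2) = mex{} = 0
G(3) = mex{0} = 1
G(4) = mex{0} = 1
G(5) = mex{0,0} = 1
G(6) = mex{1,0} = 2
G(7) = mex{1,0} = 2
G(8) = mex{1,1} = 0
G(9) = mex{2,1} = 0
G(10) = mex{2,1} = 0
G(11) = mex{0,2} = 1
G(12) = mex{0,2} = 1
G(13) = mex{0,0} = 1
G(14) = mex{1,0} = 2
G(15) = mex{1,0} = 2
G(16) = mex{1,1} = 0
G(17) = mex{2,1} = 0
G(18) = mex{2,1} = 0
G(19) = mex{0,2} = 1
G(20) = mex{0,2} = 1
G(21) = mex{0,0} = 1
G(22) = mex{1,0} = 2
G(23) = mex{1,0} = 2
G(24) = mex{1,1} = 0
G_A(24) = 0.
Heap B, S = {1, 2, 3, 9}:
n : 0 1 2 3 4 5 6 7 8
G : 0 1 2 3 0 1 2 3 0
G_B(8) = 0.
Heap C, S = {1, 4, 5}:
G(0) = 0
G(1) = mex{0} = 1
G(2) = mex{1} = 0
G(3) = mex{0} = 1
G(4) = mex{1,0} = 2
G(5) = mex{2,1,0} = 3
G(6) = mex{3,0,1} = 2
G(7) = mex{2,1,0} = 3
G(8) = mex{3,2,1} = 0
G(9) = mex{0,3,2} = 1
G(10) = mex{1,2,3} = 0
G(11) = mex{0,3,2} = 1
G(12) = mex{1,0,3} = 2
G(13) = mex{2,1,0} = 3
G(14) = mex{3,0,1} = 2
G(15) = mex{2,1,0} = 3
G(16) = mex{3,2,1} = 0
G(17) = mex{0,3,2} = 1
G(18) = mex{1,2,3} = 0
G_C(18) = 0.
Combined Grundy value = 0 ⊕ 0 ⊕ 0 = 0.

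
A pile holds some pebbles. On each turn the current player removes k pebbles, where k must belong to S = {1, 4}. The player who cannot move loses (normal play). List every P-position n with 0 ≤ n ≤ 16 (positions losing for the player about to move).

G(0) = 0
G(1) = mex{0} = 1
G(2) = mex{1} = 0
G(3) = mex{0} = 1
G(4) = mex{1,0} = 2
G(5) = mex{2,1} = 0
G(6) = mex{0,0} = 1
G(7) = mex{1,1} = 0
G(8) = mex{0,2} = 1
G(9) = mex{1,0} = 2
G(10) = mex{2,1} = 0
G(11) = mex{0,0} = 1
G(12) = mex{1,1} = 0
G(13) = mex{0,2} = 1
G(14) = mex{1,0} = 2
G(15) = mex{2,1} = 0
G(16) = mex{0,0} = 1
P-positions are exactly the n with G(n) = 0.

0, 2, 5, 7, 10, 12, 15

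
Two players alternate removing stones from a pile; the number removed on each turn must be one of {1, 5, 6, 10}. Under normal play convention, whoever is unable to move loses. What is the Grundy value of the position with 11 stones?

n :  0  1  2  3  4  5  6  7  8  9 10 11
G :  0  1  0  1  0  1  2  3  2  3  2  0

0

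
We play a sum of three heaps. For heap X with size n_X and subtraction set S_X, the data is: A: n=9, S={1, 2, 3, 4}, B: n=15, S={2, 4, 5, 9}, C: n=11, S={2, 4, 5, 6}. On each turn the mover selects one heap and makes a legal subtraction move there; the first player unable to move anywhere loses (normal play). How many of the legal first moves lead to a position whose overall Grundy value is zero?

Heap A, S = {1, 2, 3, 4}:
G(0) = 0
G(1) = mex{0} = 1
G(2) = mex{1,0} = 2
G(3) = mex{2,1,0} = 3
G(4) = mex{3,2,1,0} = 4
G(5) = mex{4,3,2,1} = 0
G(6) = mex{0,4,3,2} = 1
G(7) = mex{1,0,4,3} = 2
G(8) = mex{2,1,0,4} = 3
G(9) = mex{3,2,1,0} = 4
G_A(9) = 4.
Heap B, S = {2, 4, 5, 9}:
n :  0  1  2  3  4  5  6  7  8  9 10 11 12 13 14 15
G :  0  0  1  1  2  2  3  0  0  1  1  2  2  3  0  0
G_B(15) = 0.
Heap C, S = {2, 4, 5, 6}:
G(0) = 0
G(1) = mex{} = 0
G(2) = mex{0} = 1
G(3) = mex{0} = 1
G(4) = mex{1,0} = 2
G(5) = mex{1,0,0} = 2
G(6) = mex{2,1,0,0} = 3
G(7) = mex{2,1,1,0} = 3
G(8) = mex{3,2,1,1} = 0
G(9) = mex{3,2,2,1} = 0
G(10) = mex{0,3,2,2} = 1
G(11) = mex{0,3,3,2} = 1
G_C(11) = 1.
Combined Grundy value = 4 ⊕ 0 ⊕ 1 = 5.
A winning move leaves total XOR = 0, i.e. changes one component's Grundy value g to g ⊕ X where X is the current total.
Heap A: need g' = 4⊕5 = 1. Options: 9−1→G=3, 9−2→G=2, 9−3→G=1, 9−4→G=0. Hits: 1.
Heap B: need g' = 0⊕5 = 5. Options: 15−2→G=3, 15−4→G=2, 15−5→G=1, 15−9→G=3. Hits: 0.
Heap C: need g' = 1⊕5 = 4. Options: 11−2→G=0, 11−4→G=3, 11−5→G=3, 11−6→G=2. Hits: 0.

1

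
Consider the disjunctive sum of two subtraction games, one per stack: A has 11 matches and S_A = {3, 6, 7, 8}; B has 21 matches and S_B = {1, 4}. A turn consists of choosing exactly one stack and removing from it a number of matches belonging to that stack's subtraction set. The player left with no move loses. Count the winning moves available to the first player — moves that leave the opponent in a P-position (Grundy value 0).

Stack A, S = {3, 6, 7, 8}:
n :  0  1  2  3  4  5  6  7  8  9 10 11
G :  0  0  0  1  1  1  2  2  2  3  3  0
G_A(11) = 0.
Stack B, S = {1, 4}:
G(0) = 0
G(1) = mex{0} = 1
G(2) = mex{1} = 0
G(3) = mex{0} = 1
G(4) = mex{1,0} = 2
G(5) = mex{2,1} = 0
G(6) = mex{0,0} = 1
G(7) = mex{1,1} = 0
G(8) = mex{0,2} = 1
G(9) = mex{1,0} = 2
G(10) = mex{2,1} = 0
G(11) = mex{0,0} = 1
G(12) = mex{1,1} = 0
G(13) = mex{0,2} = 1
G(14) = mex{1,0} = 2
G(15) = mex{2,1} = 0
G(16) = mex{0,0} = 1
G(17) = mex{1,1} = 0
G(18) = mex{0,2} = 1
G(19) = mex{1,0} = 2
G(20) = mex{2,1} = 0
G(21) = mex{0,0} = 1
G_B(21) = 1.
Combined Grundy value = 0 ⊕ 1 = 1.
A winning move leaves total XOR = 0, i.e. changes one component's Grundy value g to g ⊕ X where X is the current total.
Stack A: need g' = 0⊕1 = 1. Options: 11−3→G=2, 11−6→G=1, 11−7→G=1, 11−8→G=1. Hits: 3.
Stack B: need g' = 1⊕1 = 0. Options: 21−1→G=0, 21−4→G=0. Hits: 2.

5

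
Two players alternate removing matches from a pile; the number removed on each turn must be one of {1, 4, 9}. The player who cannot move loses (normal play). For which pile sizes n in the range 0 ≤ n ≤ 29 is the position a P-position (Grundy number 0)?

G(0) = 0
G(1) = mex{0} = 1
G(2) = mex{1} = 0
G(3) = mex{0} = 1
G(4) = mex{1,0} = 2
G(5) = mex{2,1} = 0
G(6) = mex{0,0} = 1
G(7) = mex{1,1} = 0
G(8) = mex{0,2} = 1
G(9) = mex{1,0,0} = 2
G(10) = mex{2,1,1} = 0
G(11) = mex{0,0,0} = 1
G(12) = mex{1,1,1} = 0
G(13) = mex{0,2,2} = 1
G(14) = mex{1,0,0} = 2
G(15) = mex{2,1,1} = 0
G(16) = mex{0,0,0} = 1
G(17) = mex{1,1,1} = 0
G(18) = mex{0,2,2} = 1
G(19) = mex{1,0,0} = 2
G(20) = mex{2,1,1} = 0
G(21) = mex{0,0,0} = 1
G(22) = mex{1,1,1} = 0
G(23) = mex{0,2,2} = 1
G(24) = mex{1,0,0} = 2
G(25) = mex{2,1,1} = 0
G(26) = mex{0,0,0} = 1
G(27) = mex{1,1,1} = 0
G(28) = mex{0,2,2} = 1
G(29) = mex{1,0,0} = 2
P-positions are exactly the n with G(n) = 0.

0, 2, 5, 7, 10, 12, 15, 17, 20, 22, 25, 27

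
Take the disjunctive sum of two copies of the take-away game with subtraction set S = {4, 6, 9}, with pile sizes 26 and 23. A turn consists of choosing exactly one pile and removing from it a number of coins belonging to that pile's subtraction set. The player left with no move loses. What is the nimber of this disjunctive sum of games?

All piles use S = {4, 6, 9}:
n :  0  1  2  3  4  5  6  7  8  9 10 11 12 13 14 15 16 17 18 19 20 21 22 23 24 25 26
G :  0  0  0  0  1  1  1  1  2  2  2  2  3  0  0  0  0  1  1  1  1  2  2  2  2  3  0
Pile A: G(26) = 0.
Pile B: G(23) = 2.
Combined Grundy value = 0 ⊕ 2 = 2.

2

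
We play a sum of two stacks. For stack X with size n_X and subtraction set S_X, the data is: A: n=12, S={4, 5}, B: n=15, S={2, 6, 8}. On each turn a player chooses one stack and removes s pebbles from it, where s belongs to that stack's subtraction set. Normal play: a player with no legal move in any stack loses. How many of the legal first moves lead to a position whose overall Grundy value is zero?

Stack A, S = {4, 5}:
n :  0  1  2  3  4  5  6  7  8  9 10 11 12
G :  0  0  0  0  1  1  1  1  2  0  0  0  0
G_A(12) = 0.
Stack B, S = {2, 6, 8}:
n :  0  1  2  3  4  5  6  7  8  9 10 11 12 13 14 15
G :  0  0  1  1  0  0  1  1  2  2  3  3  2  2  0  0
G_B(15) = 0.
Combined Grundy value = 0 ⊕ 0 = 0.
A winning move leaves total XOR = 0, i.e. changes one component's Grundy value g to g ⊕ X where X is the current total.
Stack A: target g' = 0⊕0 = 0, but every legal move changes the Grundy value (mex property), so 0 moves.
Stack B: target g' = 0⊕0 = 0, but every legal move changes the Grundy value (mex property), so 0 moves.

0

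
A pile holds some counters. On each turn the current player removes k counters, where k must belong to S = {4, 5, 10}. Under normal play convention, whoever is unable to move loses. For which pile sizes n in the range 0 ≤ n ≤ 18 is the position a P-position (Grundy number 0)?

0, 1, 2, 3, 9, 15, 16, 17, 18

G(0) = 0
G(1) = mex{} = 0
G(2) = mex{} = 0
G(3) = mex{} = 0
G(4) = mex{0} = 1
G(5) = mex{0,0} = 1
G(6) = mex{0,0} = 1
G(7) = mex{0,0} = 1
G(8) = mex{1,0} = 2
G(9) = mex{1,1} = 0
G(10) = mex{1,1,0} = 2
G(11) = mex{1,1,0} = 2
G(12) = mex{2,1,0} = 3
G(13) = mex{0,2,0} = 1
G(14) = mex{2,0,1} = 3
G(15) = mex{2,2,1} = 0
G(16) = mex{3,2,1} = 0
G(17) = mex{1,3,1} = 0
G(18) = mex{3,1,2} = 0
P-positions are exactly the n with G(n) = 0.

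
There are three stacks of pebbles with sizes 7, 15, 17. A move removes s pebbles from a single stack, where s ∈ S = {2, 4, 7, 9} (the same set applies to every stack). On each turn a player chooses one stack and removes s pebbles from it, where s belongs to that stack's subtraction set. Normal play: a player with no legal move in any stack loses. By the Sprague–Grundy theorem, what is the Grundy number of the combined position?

All stacks use S = {2, 4, 7, 9}:
G(0) = 0
G(1) = mex{} = 0
G(2) = mex{0} = 1
G(3) = mex{0} = 1
G(4) = mex{1,0} = 2
G(5) = mex{1,0} = 2
G(6) = mex{2,1} = 0
G(7) = mex{2,1,0} = 3
G(8) = mex{0,2,0} = 1
G(9) = mex{3,2,1,0} = 4
G(10) = mex{1,0,1,0} = 2
G(11) = mex{4,3,2,1} = 0
G(12) = mex{2,1,2,1} = 0
G(13) = mex{0,4,0,2} = 1
G(14) = mex{0,2,3,2} = 1
G(15) = mex{1,0,1,0} = 2
G(16) = mex{1,0,4,3} = 2
G(17) = mex{2,1,2,1} = 0
Stack A: G(7) = 3.
Stack B: G(15) = 2.
Stack C: G(17) = 0.
Combined Grundy value = 3 ⊕ 2 ⊕ 0 = 1.

1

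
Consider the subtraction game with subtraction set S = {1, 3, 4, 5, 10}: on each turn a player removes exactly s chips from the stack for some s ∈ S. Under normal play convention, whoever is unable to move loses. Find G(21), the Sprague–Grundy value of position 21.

n :  0  1  2  3  4  5  6  7  8  9 10 11 12 13 14 15 16 17 18 19 20 21
G :  0  1  0  1  2  3  2  3  0  1  4  5  2  3  0  1  0  1  2  3  2  3

3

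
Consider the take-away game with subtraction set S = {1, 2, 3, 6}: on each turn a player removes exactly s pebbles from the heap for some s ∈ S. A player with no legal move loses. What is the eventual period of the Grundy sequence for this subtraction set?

4

n :  0  1  2  3  4  5  6  7  8  9 10 11 12 13 14
G :  0  1  2  3  0  1  2  3  0  1  2  3  0  1  2
G(n+4) = G(n) holds for n = 0,…,5 (a full window of length max(S) = 6), so the sequence is purely periodic with period 4.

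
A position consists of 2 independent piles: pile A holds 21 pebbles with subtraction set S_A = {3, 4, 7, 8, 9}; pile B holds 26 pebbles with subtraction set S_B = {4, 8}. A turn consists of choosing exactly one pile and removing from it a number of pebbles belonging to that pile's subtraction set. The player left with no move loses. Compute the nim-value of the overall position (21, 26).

Pile A, S = {3, 4, 7, 8, 9}:
n :  0  1  2  3  4  5  6  7  8  9 10 11 12 13 14 15 16 17 18 19 20 21
G :  0  0  0  1  1  1  2  2  2  3  3  3  0  0  0  1  1  1  2  2  2  3
G_A(21) = 3.
Pile B, S = {4, 8}:
n :  0  1  2  3  4  5  6  7  8  9 10 11 12 13 14 15 16 17 18 19 20 21 22 23 24 25 26
G :  0  0  0  0  1  1  1  1  2  2  2  2  0  0  0  0  1  1  1  1  2  2  2  2  0  0  0
G_B(26) = 0.
Combined Grundy value = 3 ⊕ 0 = 3.

3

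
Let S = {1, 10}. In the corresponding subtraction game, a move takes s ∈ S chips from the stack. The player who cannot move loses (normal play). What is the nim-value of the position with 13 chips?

0

G(0) = 0
G(1) = mex{0} = 1
G(2) = mex{1} = 0
G(3) = mex{0} = 1
G(4) = mex{1} = 0
G(5) = mex{0} = 1
G(6) = mex{1} = 0
G(7) = mex{0} = 1
G(8) = mex{1} = 0
G(9) = mex{0} = 1
G(10) = mex{1,0} = 2
G(11) = mex{2,1} = 0
G(12) = mex{0,0} = 1
G(13) = mex{1,1} = 0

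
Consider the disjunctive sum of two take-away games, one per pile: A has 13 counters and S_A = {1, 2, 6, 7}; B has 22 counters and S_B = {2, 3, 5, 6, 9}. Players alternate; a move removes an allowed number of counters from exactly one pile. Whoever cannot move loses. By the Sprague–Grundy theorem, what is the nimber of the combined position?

Pile A, S = {1, 2, 6, 7}:
n :  0  1  2  3  4  5  6  7  8  9 10 11 12 13
G :  0  1  2  0  1  2  3  4  0  1  2  0  1  2
G_A(13) = 2.
Pile B, S = {2, 3, 5, 6, 9}:
n :  0  1  2  3  4  5  6  7  8  9 10 11 12 13 14 15 16 17 18 19 20 21 22
G :  0  0  1  1  2  2  3  3  0  4  1  5  0  4  1  2  0  3  1  2  0  3  1
G_B(22) = 1.
Combined Grundy value = 2 ⊕ 1 = 3.

3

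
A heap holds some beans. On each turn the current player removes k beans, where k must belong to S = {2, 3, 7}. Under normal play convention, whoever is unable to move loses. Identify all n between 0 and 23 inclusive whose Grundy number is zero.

0, 1, 5, 6, 10, 11, 15, 16, 20, 21

G(0) = 0
G(1) = mex{} = 0
G(2) = mex{0} = 1
G(3) = mex{0,0} = 1
G(4) = mex{1,0} = 2
G(5) = mex{1,1} = 0
G(6) = mex{2,1} = 0
G(7) = mex{0,2,0} = 1
G(8) = mex{0,0,0} = 1
G(9) = mex{1,0,1} = 2
G(10) = mex{1,1,1} = 0
G(11) = mex{2,1,2} = 0
G(12) = mex{0,2,0} = 1
G(13) = mex{0,0,0} = 1
G(14) = mex{1,0,1} = 2
G(15) = mex{1,1,1} = 0
G(16) = mex{2,1,2} = 0
G(17) = mex{0,2,0} = 1
G(18) = mex{0,0,0} = 1
G(19) = mex{1,0,1} = 2
G(20) = mex{1,1,1} = 0
G(21) = mex{2,1,2} = 0
G(22) = mex{0,2,0} = 1
G(23) = mex{0,0,0} = 1
P-positions are exactly the n with G(n) = 0.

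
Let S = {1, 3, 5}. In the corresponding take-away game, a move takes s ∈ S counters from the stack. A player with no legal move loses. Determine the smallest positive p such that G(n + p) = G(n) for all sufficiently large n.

2

G(0) = 0
G(1) = mex{0} = 1
G(2) = mex{1} = 0
G(3) = mex{0,0} = 1
G(4) = mex{1,1} = 0
G(5) = mex{0,0,0} = 1
G(6) = mex{1,1,1} = 0
G(7) = mex{0,0,0} = 1
G(8) = mex{1,1,1} = 0
G(9) = mex{0,0,0} = 1
G(10) = mex{1,1,1} = 0
G(11) = mex{0,0,0} = 1
G(12) = mex{1,1,1} = 0
G(13) = mex{0,0,0} = 1
G(14) = mex{1,1,1} = 0
G(n+2) = G(n) holds for n = 0,…,4 (a full window of length max(S) = 5), so the sequence is purely periodic with period 2.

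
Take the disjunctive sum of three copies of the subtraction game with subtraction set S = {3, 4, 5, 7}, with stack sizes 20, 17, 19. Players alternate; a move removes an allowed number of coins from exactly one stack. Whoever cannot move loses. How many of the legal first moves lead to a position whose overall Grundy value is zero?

All stacks use S = {3, 4, 5, 7}:
n :  0  1  2  3  4  5  6  7  8  9 10 11 12 13 14 15 16 17 18 19 20
G :  0  0  0  1  1  1  2  2  2  3  0  0  0  1  1  1  2  2  2  3  0
Stack A: G(20) = 0.
Stack B: G(17) = 2.
Stack C: G(19) = 3.
Combined Grundy value = 0 ⊕ 2 ⊕ 3 = 1.
A winning move leaves total XOR = 0, i.e. changes one component's Grundy value g to g ⊕ X where X is the current total.
Stack A: need g' = 0⊕1 = 1. Options: 20−3→G=2, 20−4→G=2, 20−5→G=1, 20−7→G=1. Hits: 2.
Stack B: need g' = 2⊕1 = 3. Options: 17−3→G=1, 17−4→G=1, 17−5→G=0, 17−7→G=0. Hits: 0.
Stack C: need g' = 3⊕1 = 2. Options: 19−3→G=2, 19−4→G=1, 19−5→G=1, 19−7→G=0. Hits: 1.

3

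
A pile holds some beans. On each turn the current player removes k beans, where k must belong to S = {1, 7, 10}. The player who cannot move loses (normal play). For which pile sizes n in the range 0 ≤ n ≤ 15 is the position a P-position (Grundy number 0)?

G(0) = 0
G(1) = mex{0} = 1
G(2) = mex{1} = 0
G(3) = mex{0} = 1
G(4) = mex{1} = 0
G(5) = mex{0} = 1
G(6) = mex{1} = 0
G(7) = mex{0,0} = 1
G(8) = mex{1,1} = 0
G(9) = mex{0,0} = 1
G(10) = mex{1,1,0} = 2
G(11) = mex{2,0,1} = 3
G(12) = mex{3,1,0} = 2
G(13) = mex{2,0,1} = 3
G(14) = mex{3,1,0} = 2
G(15) = mex{2,0,1} = 3
P-positions are exactly the n with G(n) = 0.

0, 2, 4, 6, 8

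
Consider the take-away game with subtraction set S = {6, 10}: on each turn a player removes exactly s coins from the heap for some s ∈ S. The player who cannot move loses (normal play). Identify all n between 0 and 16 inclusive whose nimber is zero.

0, 1, 2, 3, 4, 5, 16

G(0) = 0
G(1) = mex{} = 0
G(2) = mex{} = 0
G(3) = mex{} = 0
G(4) = mex{} = 0
G(5) = mex{} = 0
G(6) = mex{0} = 1
G(7) = mex{0} = 1
G(8) = mex{0} = 1
G(9) = mex{0} = 1
G(10) = mex{0,0} = 1
G(11) = mex{0,0} = 1
G(12) = mex{1,0} = 2
G(13) = mex{1,0} = 2
G(14) = mex{1,0} = 2
G(15) = mex{1,0} = 2
G(16) = mex{1,1} = 0
P-positions are exactly the n with G(n) = 0.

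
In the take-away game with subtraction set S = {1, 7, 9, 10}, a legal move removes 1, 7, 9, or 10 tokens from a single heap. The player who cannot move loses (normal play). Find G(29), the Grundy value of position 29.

2

n :  0  1  2  3  4  5  6  7  8  9 10 11 12 13 14 15 16 17 18 19 20 21 22 23 24 25 26 27 28 29
G :  0  1  0  1  0  1  0  1  0  1  2  3  2  3  2  3  2  3  2  0  1  0  1  0  1  0  1  0  1  2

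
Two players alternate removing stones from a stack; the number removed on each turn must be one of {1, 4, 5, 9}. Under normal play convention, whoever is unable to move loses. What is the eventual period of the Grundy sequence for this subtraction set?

8

n :  0  1  2  3  4  5  6  7  8  9 10 11 12 13 14 15 16 17 18
G :  0  1  0  1  2  3  2  3  0  1  0  1  2  3  2  3  0  1  0
G(n+8) = G(n) holds for n = 0,…,8 (a full window of length max(S) = 9), so the sequence is purely periodic with period 8.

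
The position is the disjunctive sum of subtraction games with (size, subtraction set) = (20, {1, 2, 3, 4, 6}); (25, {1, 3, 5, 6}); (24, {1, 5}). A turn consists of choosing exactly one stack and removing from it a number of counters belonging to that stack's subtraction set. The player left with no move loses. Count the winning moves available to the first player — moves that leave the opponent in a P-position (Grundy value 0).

Stack A, S = {1, 2, 3, 4, 6}:
G(0) = 0
G(1) = mex{0} = 1
G(2) = mex{1,0} = 2
G(3) = mex{2,1,0} = 3
G(4) = mex{3,2,1,0} = 4
G(5) = mex{4,3,2,1} = 0
G(6) = mex{0,4,3,2,0} = 1
G(7) = mex{1,0,4,3,1} = 2
G(8) = mex{2,1,0,4,2} = 3
G(9) = mex{3,2,1,0,3} = 4
G(10) = mex{4,3,2,1,4} = 0
G(11) = mex{0,4,3,2,0} = 1
G(12) = mex{1,0,4,3,1} = 2
G(13) = mex{2,1,0,4,2} = 3
G(14) = mex{3,2,1,0,3} = 4
G(15) = mex{4,3,2,1,4} = 0
G(16) = mex{0,4,3,2,0} = 1
G(17) = mex{1,0,4,3,1} = 2
G(18) = mex{2,1,0,4,2} = 3
G(19) = mex{3,2,1,0,3} = 4
G(20) = mex{4,3,2,1,4} = 0
G_A(20) = 0.
Stack B, S = {1, 3, 5, 6}:
G(0) = 0
G(1) = mex{0} = 1
G(2) = mex{1} = 0
G(3) = mex{0,0} = 1
G(4) = mex{1,1} = 0
G(5) = mex{0,0,0} = 1
G(6) = mex{1,1,1,0} = 2
G(7) = mex{2,0,0,1} = 3
G(8) = mex{3,1,1,0} = 2
G(9) = mex{2,2,0,1} = 3
G(10) = mex{3,3,1,0} = 2
G(11) = mex{2,2,2,1} = 0
G(12) = mex{0,3,3,2} = 1
G(13) = mex{1,2,2,3} = 0
G(14) = mex{0,0,3,2} = 1
G(15) = mex{1,1,2,3} = 0
G(16) = mex{0,0,0,2} = 1
G(17) = mex{1,1,1,0} = 2
G(18) = mex{2,0,0,1} = 3
G(19) = mex{3,1,1,0} = 2
G(20) = mex{2,2,0,1} = 3
G(21) = mex{3,3,1,0} = 2
G(22) = mex{2,2,2,1} = 0
G(23) = mex{0,3,3,2} = 1
G(24) = mex{1,2,2,3} = 0
G(25) = mex{0,0,3,2} = 1
G_B(25) = 1.
Stack C, S = {1, 5}:
n :  0  1  2  3  4  5  6  7  8  9 10 11 12 13 14 15 16 17 18 19 20 21 22 23 24
G :  0  1  0  1  0  1  0  1  0  1  0  1  0  1  0  1  0  1  0  1  0  1  0  1  0
G_C(24) = 0.
Combined Grundy value = 0 ⊕ 1 ⊕ 0 = 1.
A winning move leaves total XOR = 0, i.e. changes one component's Grundy value g to g ⊕ X where X is the current total.
Stack A: need g' = 0⊕1 = 1. Options: 20−1→G=4, 20−2→G=3, 20−3→G=2, 20−4→G=1, 20−6→G=4. Hits: 1.
Stack B: need g' = 1⊕1 = 0. Options: 25−1→G=0, 25−3→G=0, 25−5→G=3, 25−6→G=2. Hits: 2.
Stack C: need g' = 0⊕1 = 1. Options: 24−1→G=1, 24−5→G=1. Hits: 2.

5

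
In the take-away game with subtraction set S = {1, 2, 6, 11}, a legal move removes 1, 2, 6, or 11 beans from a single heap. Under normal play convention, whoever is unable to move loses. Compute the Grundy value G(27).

0

G(0) = 0
G(1) = mex{0} = 1
G(2) = mex{1,0} = 2
G(3) = mex{2,1} = 0
G(4) = mex{0,2} = 1
G(5) = mex{1,0} = 2
G(6) = mex{2,1,0} = 3
G(7) = mex{3,2,1} = 0
G(8) = mex{0,3,2} = 1
G(9) = mex{1,0,0} = 2
G(10) = mex{2,1,1} = 0
G(11) = mex{0,2,2,0} = 1
G(12) = mex{1,0,3,1} = 2
G(13) = mex{2,1,0,2} = 3
G(14) = mex{3,2,1,0} = 4
G(15) = mex{4,3,2,1} = 0
G(16) = mex{0,4,0,2} = 1
G(17) = mex{1,0,1,3} = 2
G(18) = mex{2,1,2,0} = 3
G(19) = mex{3,2,3,1} = 0
G(20) = mex{0,3,4,2} = 1
G(21) = mex{1,0,0,0} = 2
G(22) = mex{2,1,1,1} = 0
G(23) = mex{0,2,2,2} = 1
G(24) = mex{1,0,3,3} = 2
G(25) = mex{2,1,0,4} = 3
G(26) = mex{3,2,1,0} = 4
G(27) = mex{4,3,2,1} = 0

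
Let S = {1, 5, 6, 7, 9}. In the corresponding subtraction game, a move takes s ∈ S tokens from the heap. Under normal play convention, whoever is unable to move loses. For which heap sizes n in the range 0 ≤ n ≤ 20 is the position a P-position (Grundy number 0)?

0, 2, 4, 12, 14, 16

G(0) = 0
G(1) = mex{0} = 1
G(2) = mex{1} = 0
G(3) = mex{0} = 1
G(4) = mex{1} = 0
G(5) = mex{0,0} = 1
G(6) = mex{1,1,0} = 2
G(7) = mex{2,0,1,0} = 3
G(8) = mex{3,1,0,1} = 2
G(9) = mex{2,0,1,0,0} = 3
G(10) = mex{3,1,0,1,1} = 2
G(11) = mex{2,2,1,0,0} = 3
G(12) = mex{3,3,2,1,1} = 0
G(13) = mex{0,2,3,2,0} = 1
G(14) = mex{1,3,2,3,1} = 0
G(15) = mex{0,2,3,2,2} = 1
G(16) = mex{1,3,2,3,3} = 0
G(17) = mex{0,0,3,2,2} = 1
G(18) = mex{1,1,0,3,3} = 2
G(19) = mex{2,0,1,0,2} = 3
G(20) = mex{3,1,0,1,3} = 2
P-positions are exactly the n with G(n) = 0.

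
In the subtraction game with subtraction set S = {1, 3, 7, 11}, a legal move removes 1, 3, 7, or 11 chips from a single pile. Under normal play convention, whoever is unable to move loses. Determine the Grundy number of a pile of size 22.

n :  0  1  2  3  4  5  6  7  8  9 10 11 12 13 14 15 16 17 18 19 20 21 22
G :  0  1  0  1  0  1  0  1  0  1  0  1  0  1  0  1  0  1  0  1  0  1  0

0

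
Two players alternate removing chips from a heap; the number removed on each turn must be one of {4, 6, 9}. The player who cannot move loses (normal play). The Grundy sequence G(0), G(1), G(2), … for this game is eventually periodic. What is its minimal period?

13

n :  0  1  2  3  4  5  6  7  8  9 10 11 12 13 14 15 16 17 18 19 20 21 22 23 24 25 26 27
G :  0  0  0  0  1  1  1  1  2  2  2  2  3  0  0  0  0  1  1  1  1  2  2  2  2  3  0  0
G(n+13) = G(n) holds for n = 0,…,8 (a full window of length max(S) = 9), so the sequence is purely periodic with period 13.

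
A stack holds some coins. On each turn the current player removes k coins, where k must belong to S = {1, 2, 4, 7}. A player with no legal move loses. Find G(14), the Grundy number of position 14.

2

n :  0  1  2  3  4  5  6  7  8  9 10 11 12 13 14
G :  0  1  2  0  1  2  0  1  2  0  1  2  0  1  2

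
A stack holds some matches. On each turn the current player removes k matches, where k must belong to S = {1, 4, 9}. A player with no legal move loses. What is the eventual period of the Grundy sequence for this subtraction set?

G(0) = 0
G(1) = mex{0} = 1
G(2) = mex{1} = 0
G(3) = mex{0} = 1
G(4) = mex{1,0} = 2
G(5) = mex{2,1} = 0
G(6) = mex{0,0} = 1
G(7) = mex{1,1} = 0
G(8) = mex{0,2} = 1
G(9) = mex{1,0,0} = 2
G(10) = mex{2,1,1} = 0
G(11) = mex{0,0,0} = 1
G(12) = mex{1,1,1} = 0
G(13) = mex{0,2,2} = 1
G(14) = mex{1,0,0} = 2
G(15) = mex{2,1,1} = 0
G(n+5) = G(n) holds for n = 0,…,8 (a full window of length max(S) = 9), so the sequence is purely periodic with period 5.

5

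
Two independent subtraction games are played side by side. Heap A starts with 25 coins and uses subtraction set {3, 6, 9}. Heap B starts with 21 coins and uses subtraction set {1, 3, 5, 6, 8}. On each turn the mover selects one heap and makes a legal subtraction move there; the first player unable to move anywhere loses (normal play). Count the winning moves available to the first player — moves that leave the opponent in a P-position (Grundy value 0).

Heap A, S = {3, 6, 9}:
n :  0  1  2  3  4  5  6  7  8  9 10 11 12 13 14 15 16 17 18 19 20 21 22 23 24 25
G :  0  0  0  1  1  1  2  2  2  3  3  3  0  0  0  1  1  1  2  2  2  3  3  3  0  0
G_A(25) = 0.
Heap B, S = {1, 3, 5, 6, 8}:
G(0) = 0
G(1) = mex{0} = 1
G(2) = mex{1} = 0
G(3) = mex{0,0} = 1
G(4) = mex{1,1} = 0
G(5) = mex{0,0,0} = 1
G(6) = mex{1,1,1,0} = 2
G(7) = mex{2,0,0,1} = 3
G(8) = mex{3,1,1,0,0} = 2
G(9) = mex{2,2,0,1,1} = 3
G(10) = mex{3,3,1,0,0} = 2
G(11) = mex{2,2,2,1,1} = 0
G(12) = mex{0,3,3,2,0} = 1
G(13) = mex{1,2,2,3,1} = 0
G(14) = mex{0,0,3,2,2} = 1
G(15) = mex{1,1,2,3,3} = 0
G(16) = mex{0,0,0,2,2} = 1
G(17) = mex{1,1,1,0,3} = 2
G(18) = mex{2,0,0,1,2} = 3
G(19) = mex{3,1,1,0,0} = 2
G(20) = mex{2,2,0,1,1} = 3
G(21) = mex{3,3,1,0,0} = 2
G_B(21) = 2.
Combined Grundy value = 0 ⊕ 2 = 2.
A winning move leaves total XOR = 0, i.e. changes one component's Grundy value g to g ⊕ X where X is the current total.
Heap A: need g' = 0⊕2 = 2. Options: 25−3→G=3, 25−6→G=2, 25−9→G=1. Hits: 1.
Heap B: need g' = 2⊕2 = 0. Options: 21−1→G=3, 21−3→G=3, 21−5→G=1, 21−6→G=0, 21−8→G=0. Hits: 2.

3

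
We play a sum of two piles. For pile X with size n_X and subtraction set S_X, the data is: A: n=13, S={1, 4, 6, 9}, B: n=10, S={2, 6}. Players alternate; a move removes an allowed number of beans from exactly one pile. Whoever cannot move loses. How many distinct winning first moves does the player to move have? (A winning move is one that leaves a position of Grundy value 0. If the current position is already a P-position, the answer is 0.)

0

Pile A, S = {1, 4, 6, 9}:
n :  0  1  2  3  4  5  6  7  8  9 10 11 12 13
G :  0  1  0  1  2  0  1  0  1  2  0  1  0  1
G_A(13) = 1.
Pile B, S = {2, 6}:
n :  0  1  2  3  4  5  6  7  8  9 10
G :  0  0  1  1  0  0  1  1  0  0  1
G_B(10) = 1.
Combined Grundy value = 1 ⊕ 1 = 0.
A winning move leaves total XOR = 0, i.e. changes one component's Grundy value g to g ⊕ X where X is the current total.
Pile A: target g' = 1⊕0 = 1, but every legal move changes the Grundy value (mex property), so 0 moves.
Pile B: target g' = 1⊕0 = 1, but every legal move changes the Grundy value (mex property), so 0 moves.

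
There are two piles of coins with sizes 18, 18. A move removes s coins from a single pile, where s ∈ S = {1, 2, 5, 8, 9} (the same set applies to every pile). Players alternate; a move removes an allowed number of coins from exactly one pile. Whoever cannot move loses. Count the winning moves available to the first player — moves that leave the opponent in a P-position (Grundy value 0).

All piles use S = {1, 2, 5, 8, 9}:
n :  0  1  2  3  4  5  6  7  8  9 10 11 12 13 14 15 16 17 18
G :  0  1  2  0  1  2  0  1  2  3  0  1  2  0  1  2  0  1  2
Pile A: G(18) = 2.
Pile B: G(18) = 2.
Combined Grundy value = 2 ⊕ 2 = 0.
A winning move leaves total XOR = 0, i.e. changes one component's Grundy value g to g ⊕ X where X is the current total.
Pile A: target g' = 2⊕0 = 2, but every legal move changes the Grundy value (mex property), so 0 moves.
Pile B: target g' = 2⊕0 = 2, but every legal move changes the Grundy value (mex property), so 0 moves.

0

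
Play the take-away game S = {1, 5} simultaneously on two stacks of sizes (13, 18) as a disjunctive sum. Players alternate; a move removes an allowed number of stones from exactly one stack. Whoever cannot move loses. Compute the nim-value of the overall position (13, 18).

All stacks use S = {1, 5}:
G(0) = 0
G(1) = mex{0} = 1
G(2) = mex{1} = 0
G(3) = mex{0} = 1
G(4) = mex{1} = 0
G(5) = mex{0,0} = 1
G(6) = mex{1,1} = 0
G(7) = mex{0,0} = 1
G(8) = mex{1,1} = 0
G(9) = mex{0,0} = 1
G(10) = mex{1,1} = 0
G(11) = mex{0,0} = 1
G(12) = mex{1,1} = 0
G(13) = mex{0,0} = 1
G(14) = mex{1,1} = 0
G(15) = mex{0,0} = 1
G(16) = mex{1,1} = 0
G(17) = mex{0,0} = 1
G(18) = mex{1,1} = 0
Stack A: G(13) = 1.
Stack B: G(18) = 0.
Combined Grundy value = 1 ⊕ 0 = 1.

1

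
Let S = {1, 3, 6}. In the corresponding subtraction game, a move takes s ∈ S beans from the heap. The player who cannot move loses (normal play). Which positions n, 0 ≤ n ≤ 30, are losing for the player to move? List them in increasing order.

0, 2, 4, 9, 11, 13, 18, 20, 22, 27, 29

G(0) = 0
G(1) = mex{0} = 1
G(2) = mex{1} = 0
G(3) = mex{0,0} = 1
G(4) = mex{1,1} = 0
G(5) = mex{0,0} = 1
G(6) = mex{1,1,0} = 2
G(7) = mex{2,0,1} = 3
G(8) = mex{3,1,0} = 2
G(9) = mex{2,2,1} = 0
G(10) = mex{0,3,0} = 1
G(11) = mex{1,2,1} = 0
G(12) = mex{0,0,2} = 1
G(13) = mex{1,1,3} = 0
G(14) = mex{0,0,2} = 1
G(15) = mex{1,1,0} = 2
G(16) = mex{2,0,1} = 3
G(17) = mex{3,1,0} = 2
G(18) = mex{2,2,1} = 0
G(19) = mex{0,3,0} = 1
G(20) = mex{1,2,1} = 0
G(21) = mex{0,0,2} = 1
G(22) = mex{1,1,3} = 0
G(23) = mex{0,0,2} = 1
G(24) = mex{1,1,0} = 2
G(25) = mex{2,0,1} = 3
G(26) = mex{3,1,0} = 2
G(27) = mex{2,2,1} = 0
G(28) = mex{0,3,0} = 1
G(29) = mex{1,2,1} = 0
G(30) = mex{0,0,2} = 1
P-positions are exactly the n with G(n) = 0.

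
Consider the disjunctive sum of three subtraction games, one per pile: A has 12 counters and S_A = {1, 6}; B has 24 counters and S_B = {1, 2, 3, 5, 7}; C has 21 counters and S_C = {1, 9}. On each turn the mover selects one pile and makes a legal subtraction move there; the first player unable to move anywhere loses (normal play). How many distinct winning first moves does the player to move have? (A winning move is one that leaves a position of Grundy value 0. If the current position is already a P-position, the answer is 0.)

Pile A, S = {1, 6}:
n :  0  1  2  3  4  5  6  7  8  9 10 11 12
G :  0  1  0  1  0  1  2  0  1  0  1  0  1
G_A(12) = 1.
Pile B, S = {1, 2, 3, 5, 7}:
G(0) = 0
G(1) = mex{0} = 1
G(2) = mex{1,0} = 2
G(3) = mex{2,1,0} = 3
G(4) = mex{3,2,1} = 0
G(5) = mex{0,3,2,0} = 1
G(6) = mex{1,0,3,1} = 2
G(7) = mex{2,1,0,2,0} = 3
G(8) = mex{3,2,1,3,1} = 0
G(9) = mex{0,3,2,0,2} = 1
G(10) = mex{1,0,3,1,3} = 2
G(11) = mex{2,1,0,2,0} = 3
G(12) = mex{3,2,1,3,1} = 0
G(13) = mex{0,3,2,0,2} = 1
G(14) = mex{1,0,3,1,3} = 2
G(15) = mex{2,1,0,2,0} = 3
G(16) = mex{3,2,1,3,1} = 0
G(17) = mex{0,3,2,0,2} = 1
G(18) = mex{1,0,3,1,3} = 2
G(19) = mex{2,1,0,2,0} = 3
G(20) = mex{3,2,1,3,1} = 0
G(21) = mex{0,3,2,0,2} = 1
G(22) = mex{1,0,3,1,3} = 2
G(23) = mex{2,1,0,2,0} = 3
G(24) = mex{3,2,1,3,1} = 0
G_B(24) = 0.
Pile C, S = {1, 9}:
n :  0  1  2  3  4  5  6  7  8  9 10 11 12 13 14 15 16 17 18 19 20 21
G :  0  1  0  1  0  1  0  1  0  1  0  1  0  1  0  1  0  1  0  1  0  1
G_C(21) = 1.
Combined Grundy value = 1 ⊕ 0 ⊕ 1 = 0.
A winning move leaves total XOR = 0, i.e. changes one component's Grundy value g to g ⊕ X where X is the current total.
Pile A: target g' = 1⊕0 = 1, but every legal move changes the Grundy value (mex property), so 0 moves.
Pile B: target g' = 0⊕0 = 0, but every legal move changes the Grundy value (mex property), so 0 moves.
Pile C: target g' = 1⊕0 = 1, but every legal move changes the Grundy value (mex property), so 0 moves.

0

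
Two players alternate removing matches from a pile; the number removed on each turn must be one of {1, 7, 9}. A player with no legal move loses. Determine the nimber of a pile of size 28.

0

n :  0  1  2  3  4  5  6  7  8  9 10 11 12 13 14 15 16 17 18 19 20 21 22 23 24 25 26 27 28
G :  0  1  0  1  0  1  0  1  0  1  0  1  0  1  0  1  0  1  0  1  0  1  0  1  0  1  0  1  0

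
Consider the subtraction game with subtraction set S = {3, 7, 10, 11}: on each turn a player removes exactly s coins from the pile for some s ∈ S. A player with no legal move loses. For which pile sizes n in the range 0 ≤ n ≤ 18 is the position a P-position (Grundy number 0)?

G(0) = 0
G(1) = mex{} = 0
G(2) = mex{} = 0
G(3) = mex{0} = 1
G(4) = mex{0} = 1
G(5) = mex{0} = 1
G(6) = mex{1} = 0
G(7) = mex{1,0} = 2
G(8) = mex{1,0} = 2
G(9) = mex{0,0} = 1
G(10) = mex{2,1,0} = 3
G(11) = mex{2,1,0,0} = 3
G(12) = mex{1,1,0,0} = 2
G(13) = mex{3,0,1,0} = 2
G(14) = mex{3,2,1,1} = 0
G(15) = mex{2,2,1,1} = 0
G(16) = mex{2,1,0,1} = 3
G(17) = mex{0,3,2,0} = 1
G(18) = mex{0,3,2,2} = 1
P-positions are exactly the n with G(n) = 0.

0, 1, 2, 6, 14, 15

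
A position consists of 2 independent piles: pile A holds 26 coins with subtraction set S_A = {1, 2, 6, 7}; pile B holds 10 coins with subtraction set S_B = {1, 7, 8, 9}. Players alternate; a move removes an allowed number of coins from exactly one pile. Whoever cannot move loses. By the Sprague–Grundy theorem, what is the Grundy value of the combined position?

Pile A, S = {1, 2, 6, 7}:
n :  0  1  2  3  4  5  6  7  8  9 10 11 12 13 14 15 16 17 18 19 20 21 22 23 24 25 26
G :  0  1  2  0  1  2  3  4  0  1  2  0  1  2  3  4  0  1  2  0  1  2  3  4  0  1  2
G_A(26) = 2.
Pile B, S = {1, 7, 8, 9}:
n :  0  1  2  3  4  5  6  7  8  9 10
G :  0  1  0  1  0  1  0  1  2  3  2
G_B(10) = 2.
Combined Grundy value = 2 ⊕ 2 = 0.

0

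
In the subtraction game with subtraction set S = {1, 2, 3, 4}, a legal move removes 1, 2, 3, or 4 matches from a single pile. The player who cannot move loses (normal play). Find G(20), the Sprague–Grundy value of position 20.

G(0) = 0
G(1) = mex{0} = 1
G(2) = mex{1,0} = 2
G(3) = mex{2,1,0} = 3
G(4) = mex{3,2,1,0} = 4
G(5) = mex{4,3,2,1} = 0
G(6) = mex{0,4,3,2} = 1
G(7) = mex{1,0,4,3} = 2
G(8) = mex{2,1,0,4} = 3
G(9) = mex{3,2,1,0} = 4
G(10) = mex{4,3,2,1} = 0
G(11) = mex{0,4,3,2} = 1
G(12) = mex{1,0,4,3} = 2
G(13) = mex{2,1,0,4} = 3
G(14) = mex{3,2,1,0} = 4
G(15) = mex{4,3,2,1} = 0
G(16) = mex{0,4,3,2} = 1
G(17) = mex{1,0,4,3} = 2
G(18) = mex{2,1,0,4} = 3
G(19) = mex{3,2,1,0} = 4
G(20) = mex{4,3,2,1} = 0

0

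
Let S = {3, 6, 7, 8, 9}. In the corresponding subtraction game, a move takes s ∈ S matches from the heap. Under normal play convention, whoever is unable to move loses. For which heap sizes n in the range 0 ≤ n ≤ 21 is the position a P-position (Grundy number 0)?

0, 1, 2, 12, 13, 14

n :  0  1  2  3  4  5  6  7  8  9 10 11 12 13 14 15 16 17 18 19 20 21
G :  0  0  0  1  1  1  2  2  2  3  3  3  0  0  0  1  1  1  2  2  2  3
P-positions are exactly the n with G(n) = 0.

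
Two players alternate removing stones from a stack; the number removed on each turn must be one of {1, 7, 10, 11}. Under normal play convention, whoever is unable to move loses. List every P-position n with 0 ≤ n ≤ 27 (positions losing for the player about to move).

0, 2, 4, 6, 8, 20, 22, 24, 26

G(0) = 0
G(1) = mex{0} = 1
G(2) = mex{1} = 0
G(3) = mex{0} = 1
G(4) = mex{1} = 0
G(5) = mex{0} = 1
G(6) = mex{1} = 0
G(7) = mex{0,0} = 1
G(8) = mex{1,1} = 0
G(9) = mex{0,0} = 1
G(10) = mex{1,1,0} = 2
G(11) = mex{2,0,1,0} = 3
G(12) = mex{3,1,0,1} = 2
G(13) = mex{2,0,1,0} = 3
G(14) = mex{3,1,0,1} = 2
G(15) = mex{2,0,1,0} = 3
G(16) = mex{3,1,0,1} = 2
G(17) = mex{2,2,1,0} = 3
G(18) = mex{3,3,0,1} = 2
G(19) = mex{2,2,1,0} = 3
G(20) = mex{3,3,2,1} = 0
G(21) = mex{0,2,3,2} = 1
G(22) = mex{1,3,2,3} = 0
G(23) = mex{0,2,3,2} = 1
G(24) = mex{1,3,2,3} = 0
G(25) = mex{0,2,3,2} = 1
G(26) = mex{1,3,2,3} = 0
G(27) = mex{0,0,3,2} = 1
P-positions are exactly the n with G(n) = 0.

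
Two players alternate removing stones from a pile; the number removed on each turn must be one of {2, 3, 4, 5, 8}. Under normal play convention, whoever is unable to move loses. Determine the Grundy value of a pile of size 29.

1

G(0) = 0
G(1) = mex{} = 0
G(2) = mex{0} = 1
G(3) = mex{0,0} = 1
G(4) = mex{1,0,0} = 2
G(5) = mex{1,1,0,0} = 2
G(6) = mex{2,1,1,0} = 3
G(7) = mex{2,2,1,1} = 0
G(8) = mex{3,2,2,1,0} = 4
G(9) = mex{0,3,2,2,0} = 1
G(10) = mex{4,0,3,2,1} = 5
G(11) = mex{1,4,0,3,1} = 2
G(12) = mex{5,1,4,0,2} = 3
G(13) = mex{2,5,1,4,2} = 0
G(14) = mex{3,2,5,1,3} = 0
G(15) = mex{0,3,2,5,0} = 1
G(16) = mex{0,0,3,2,4} = 1
G(17) = mex{1,0,0,3,1} = 2
G(18) = mex{1,1,0,0,5} = 2
G(19) = mex{2,1,1,0,2} = 3
G(20) = mex{2,2,1,1,3} = 0
G(21) = mex{3,2,2,1,0} = 4
G(22) = mex{0,3,2,2,0} = 1
G(23) = mex{4,0,3,2,1} = 5
G(24) = mex{1,4,0,3,1} = 2
G(25) = mex{5,1,4,0,2} = 3
G(26) = mex{2,5,1,4,2} = 0
G(27) = mex{3,2,5,1,3} = 0
G(28) = mex{0,3,2,5,0} = 1
G(29) = mex{0,0,3,2,4} = 1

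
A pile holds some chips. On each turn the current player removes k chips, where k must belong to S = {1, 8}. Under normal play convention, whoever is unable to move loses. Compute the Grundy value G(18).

0

n :  0  1  2  3  4  5  6  7  8  9 10 11 12 13 14 15 16 17 18
G :  0  1  0  1  0  1  0  1  2  0  1  0  1  0  1  0  1  2  0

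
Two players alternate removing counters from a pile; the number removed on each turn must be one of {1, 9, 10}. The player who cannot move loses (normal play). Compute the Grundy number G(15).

3

n :  0  1  2  3  4  5  6  7  8  9 10 11 12 13 14 15
G :  0  1  0  1  0  1  0  1  0  1  2  3  2  3  2  3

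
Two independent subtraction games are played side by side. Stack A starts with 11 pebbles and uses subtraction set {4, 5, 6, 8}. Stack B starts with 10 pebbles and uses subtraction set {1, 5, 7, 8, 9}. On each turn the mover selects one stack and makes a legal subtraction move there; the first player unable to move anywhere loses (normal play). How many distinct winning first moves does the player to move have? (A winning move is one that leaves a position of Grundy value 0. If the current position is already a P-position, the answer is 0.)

Stack A, S = {4, 5, 6, 8}:
G(0) = 0
G(1) = mex{} = 0
G(2) = mex{} = 0
G(3) = mex{} = 0
G(4) = mex{0} = 1
G(5) = mex{0,0} = 1
G(6) = mex{0,0,0} = 1
G(7) = mex{0,0,0} = 1
G(8) = mex{1,0,0,0} = 2
G(9) = mex{1,1,0,0} = 2
G(10) = mex{1,1,1,0} = 2
G(11) = mex{1,1,1,0} = 2
G_A(11) = 2.
Stack B, S = {1, 5, 7, 8, 9}:
n :  0  1  2  3  4  5  6  7  8  9 10
G :  0  1  0  1  0  1  0  1  2  3  2
G_B(10) = 2.
Combined Grundy value = 2 ⊕ 2 = 0.
A winning move leaves total XOR = 0, i.e. changes one component's Grundy value g to g ⊕ X where X is the current total.
Stack A: target g' = 2⊕0 = 2, but every legal move changes the Grundy value (mex property), so 0 moves.
Stack B: target g' = 2⊕0 = 2, but every legal move changes the Grundy value (mex property), so 0 moves.

0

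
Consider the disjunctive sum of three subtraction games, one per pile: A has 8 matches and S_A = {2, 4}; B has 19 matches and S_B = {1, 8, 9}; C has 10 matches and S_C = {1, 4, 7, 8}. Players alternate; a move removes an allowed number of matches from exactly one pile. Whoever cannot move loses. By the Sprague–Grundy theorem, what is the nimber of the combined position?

3

Pile A, S = {2, 4}:
n : 0 1 2 3 4 5 6 7 8
G : 0 0 1 1 2 2 0 0 1
G_A(8) = 1.
Pile B, S = {1, 8, 9}:
n :  0  1  2  3  4  5  6  7  8  9 10 11 12 13 14 15 16 17 18 19
G :  0  1  0  1  0  1  0  1  2  3  2  3  2  3  2  3  0  1  0  1
G_B(19) = 1.
Pile C, S = {1, 4, 7, 8}:
G(0) = 0
G(1) = mex{0} = 1
G(2) = mex{1} = 0
G(3) = mex{0} = 1
G(4) = mex{1,0} = 2
G(5) = mex{2,1} = 0
G(6) = mex{0,0} = 1
G(7) = mex{1,1,0} = 2
G(8) = mex{2,2,1,0} = 3
G(9) = mex{3,0,0,1} = 2
G(10) = mex{2,1,1,0} = 3
G_C(10) = 3.
Combined Grundy value = 1 ⊕ 1 ⊕ 3 = 3.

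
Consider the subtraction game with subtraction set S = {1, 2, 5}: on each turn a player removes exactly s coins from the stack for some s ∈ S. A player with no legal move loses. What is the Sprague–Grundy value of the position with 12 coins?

n :  0  1  2  3  4  5  6  7  8  9 10 11 12
G :  0  1  2  0  1  2  0  1  2  0  1  2  0

0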